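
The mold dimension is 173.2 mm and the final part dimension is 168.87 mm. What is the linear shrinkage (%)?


Shrinkage = (mold - part) / mold * 100
= (173.2 - 168.87) / 173.2 * 100
= 4.33 / 173.2 * 100
= 2.5%

2.5%


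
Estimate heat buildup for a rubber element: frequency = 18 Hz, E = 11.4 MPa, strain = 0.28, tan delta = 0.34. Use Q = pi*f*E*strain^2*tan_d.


Q = pi * f * E * strain^2 * tan_d
= pi * 18 * 11.4 * 0.28^2 * 0.34
= pi * 18 * 11.4 * 0.0784 * 0.34
= 17.1839

Q = 17.1839


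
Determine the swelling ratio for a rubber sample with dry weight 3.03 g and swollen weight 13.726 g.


Q = W_swollen / W_dry
Q = 13.726 / 3.03
Q = 4.53

Q = 4.53


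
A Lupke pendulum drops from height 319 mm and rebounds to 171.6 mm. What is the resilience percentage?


Resilience = h_rebound / h_drop * 100
= 171.6 / 319 * 100
= 53.8%

53.8%


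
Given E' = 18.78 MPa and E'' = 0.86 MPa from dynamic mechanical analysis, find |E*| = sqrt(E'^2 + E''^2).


|E*| = sqrt(E'^2 + E''^2)
= sqrt(18.78^2 + 0.86^2)
= sqrt(352.6884 + 0.7396)
= 18.8 MPa

18.8 MPa


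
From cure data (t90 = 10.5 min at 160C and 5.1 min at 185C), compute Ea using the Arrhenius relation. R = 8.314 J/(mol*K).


T1 = 433.15 K, T2 = 458.15 K
1/T1 - 1/T2 = 1.2598e-04
ln(t1/t2) = ln(10.5/5.1) = 0.7221
Ea = 8.314 * 0.7221 / 1.2598e-04 = 47657.8280 J/mol
Ea = 47.66 kJ/mol

47.66 kJ/mol


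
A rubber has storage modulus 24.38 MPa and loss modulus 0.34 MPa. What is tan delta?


tan delta = E'' / E'
= 0.34 / 24.38
= 0.0139

tan delta = 0.0139


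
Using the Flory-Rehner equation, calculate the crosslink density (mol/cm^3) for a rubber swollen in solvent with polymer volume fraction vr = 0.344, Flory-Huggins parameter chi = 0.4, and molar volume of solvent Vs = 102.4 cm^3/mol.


ln(1 - vr) = ln(1 - 0.344) = -0.4216
Numerator = -((-0.4216) + 0.344 + 0.4 * 0.344^2) = 0.0303
Denominator = 102.4 * (0.344^(1/3) - 0.344/2) = 54.1368
nu = 0.0303 / 54.1368 = 5.5896e-04 mol/cm^3

5.5896e-04 mol/cm^3


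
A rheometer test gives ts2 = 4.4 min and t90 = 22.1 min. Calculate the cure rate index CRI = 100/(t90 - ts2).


CRI = 100 / (t90 - ts2)
= 100 / (22.1 - 4.4)
= 100 / 17.7
= 5.65 min^-1

5.65 min^-1


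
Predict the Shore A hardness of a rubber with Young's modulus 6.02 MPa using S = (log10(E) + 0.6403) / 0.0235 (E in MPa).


log10(E) = 0.0235*S - 0.6403  =>  S = (log10(E) + 0.6403) / 0.0235
log10(6.02) = 0.779596
S = (0.779596 + 0.6403) / 0.0235 = 1.419896 / 0.0235
S = 60.4

Shore A = 60.4


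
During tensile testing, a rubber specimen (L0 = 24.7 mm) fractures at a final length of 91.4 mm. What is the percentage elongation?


Elongation = (Lf - L0) / L0 * 100
= (91.4 - 24.7) / 24.7 * 100
= 66.7 / 24.7 * 100
= 270.0%

270.0%


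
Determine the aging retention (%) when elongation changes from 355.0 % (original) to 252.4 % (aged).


Retention = aged / original * 100
= 252.4 / 355.0 * 100
= 71.1%

71.1%


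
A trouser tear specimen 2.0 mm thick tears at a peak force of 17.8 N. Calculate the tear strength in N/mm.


Tear strength = force / thickness
= 17.8 / 2.0
= 8.9 N/mm

8.9 N/mm


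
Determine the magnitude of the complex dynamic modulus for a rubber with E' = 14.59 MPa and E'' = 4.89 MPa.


|E*| = sqrt(E'^2 + E''^2)
= sqrt(14.59^2 + 4.89^2)
= sqrt(212.8681 + 23.9121)
= 15.388 MPa

15.388 MPa


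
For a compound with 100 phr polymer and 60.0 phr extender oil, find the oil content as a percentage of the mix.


Oil % = oil / (100 + oil) * 100
= 60.0 / (100 + 60.0) * 100
= 60.0 / 160.0 * 100
= 37.5%

37.5%


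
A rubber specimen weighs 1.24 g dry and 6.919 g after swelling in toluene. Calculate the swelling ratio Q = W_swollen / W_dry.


Q = W_swollen / W_dry
Q = 6.919 / 1.24
Q = 5.58

Q = 5.58


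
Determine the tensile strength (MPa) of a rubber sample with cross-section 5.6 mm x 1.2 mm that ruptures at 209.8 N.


Area = width * thickness = 5.6 * 1.2 = 6.72 mm^2
TS = force / area = 209.8 / 6.72 = 31.22 MPa

31.22 MPa


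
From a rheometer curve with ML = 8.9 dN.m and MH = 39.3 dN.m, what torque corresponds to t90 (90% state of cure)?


M90 = ML + 0.9 * (MH - ML)
M90 = 8.9 + 0.9 * (39.3 - 8.9)
M90 = 8.9 + 0.9 * 30.4
M90 = 36.26 dN.m

36.26 dN.m


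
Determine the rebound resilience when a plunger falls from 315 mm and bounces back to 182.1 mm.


Resilience = h_rebound / h_drop * 100
= 182.1 / 315 * 100
= 57.8%

57.8%


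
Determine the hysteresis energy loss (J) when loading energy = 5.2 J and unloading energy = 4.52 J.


Hysteresis loss = loading - unloading
= 5.2 - 4.52
= 0.68 J

0.68 J


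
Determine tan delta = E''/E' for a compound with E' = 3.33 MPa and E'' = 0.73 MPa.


tan delta = E'' / E'
= 0.73 / 3.33
= 0.2192

tan delta = 0.2192


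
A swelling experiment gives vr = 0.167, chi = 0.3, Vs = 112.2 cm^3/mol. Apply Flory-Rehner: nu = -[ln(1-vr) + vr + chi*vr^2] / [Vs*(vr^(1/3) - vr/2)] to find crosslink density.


ln(1 - vr) = ln(1 - 0.167) = -0.1827
Numerator = -((-0.1827) + 0.167 + 0.3 * 0.167^2) = 0.0074
Denominator = 112.2 * (0.167^(1/3) - 0.167/2) = 52.4185
nu = 0.0074 / 52.4185 = 1.4031e-04 mol/cm^3

1.4031e-04 mol/cm^3


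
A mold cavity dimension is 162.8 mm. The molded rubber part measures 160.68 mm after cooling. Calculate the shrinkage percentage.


Shrinkage = (mold - part) / mold * 100
= (162.8 - 160.68) / 162.8 * 100
= 2.12 / 162.8 * 100
= 1.3%

1.3%


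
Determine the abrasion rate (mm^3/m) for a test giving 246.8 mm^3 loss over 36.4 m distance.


Rate = volume_loss / distance
= 246.8 / 36.4
= 6.78 mm^3/m

6.78 mm^3/m


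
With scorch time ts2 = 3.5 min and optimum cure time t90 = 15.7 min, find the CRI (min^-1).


CRI = 100 / (t90 - ts2)
= 100 / (15.7 - 3.5)
= 100 / 12.2
= 8.2 min^-1

8.2 min^-1


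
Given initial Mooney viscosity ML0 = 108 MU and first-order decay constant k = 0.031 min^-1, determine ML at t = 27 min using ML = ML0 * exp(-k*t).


ML = ML0 * exp(-k * t)
ML = 108 * exp(-0.031 * 27)
ML = 108 * 0.4330
ML = 46.76 MU

46.76 MU


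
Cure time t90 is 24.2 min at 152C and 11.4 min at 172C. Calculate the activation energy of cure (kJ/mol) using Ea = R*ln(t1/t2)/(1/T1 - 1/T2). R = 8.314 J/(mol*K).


T1 = 425.15 K, T2 = 445.15 K
1/T1 - 1/T2 = 1.0568e-04
ln(t1/t2) = ln(24.2/11.4) = 0.7527
Ea = 8.314 * 0.7527 / 1.0568e-04 = 59220.6492 J/mol
Ea = 59.22 kJ/mol

59.22 kJ/mol


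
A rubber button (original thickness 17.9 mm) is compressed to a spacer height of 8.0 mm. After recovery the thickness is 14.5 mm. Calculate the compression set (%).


CS = (t0 - recovered) / (t0 - ts) * 100
= (17.9 - 14.5) / (17.9 - 8.0) * 100
= 3.4 / 9.9 * 100
= 34.3%

34.3%


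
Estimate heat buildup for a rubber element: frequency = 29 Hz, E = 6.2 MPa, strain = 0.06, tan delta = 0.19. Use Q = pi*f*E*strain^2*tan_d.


Q = pi * f * E * strain^2 * tan_d
= pi * 29 * 6.2 * 0.06^2 * 0.19
= pi * 29 * 6.2 * 0.0036 * 0.19
= 0.3864

Q = 0.3864


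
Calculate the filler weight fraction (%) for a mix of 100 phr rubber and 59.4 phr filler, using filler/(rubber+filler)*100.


Filler % = filler / (rubber + filler) * 100
= 59.4 / (100 + 59.4) * 100
= 59.4 / 159.4 * 100
= 37.26%

37.26%


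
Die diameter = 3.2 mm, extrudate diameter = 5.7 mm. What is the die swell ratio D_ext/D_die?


Die swell ratio = D_extrudate / D_die
= 5.7 / 3.2
= 1.781

Die swell = 1.781


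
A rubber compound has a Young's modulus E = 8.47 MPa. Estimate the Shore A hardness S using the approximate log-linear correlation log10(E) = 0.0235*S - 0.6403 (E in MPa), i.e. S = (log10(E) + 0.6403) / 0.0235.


log10(E) = 0.0235*S - 0.6403  =>  S = (log10(E) + 0.6403) / 0.0235
log10(8.47) = 0.927883
S = (0.927883 + 0.6403) / 0.0235 = 1.568183 / 0.0235
S = 66.7

Shore A = 66.7


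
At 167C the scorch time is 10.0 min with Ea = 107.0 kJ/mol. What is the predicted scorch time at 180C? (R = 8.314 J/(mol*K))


Convert temperatures: T1 = 167 + 273.15 = 440.15 K, T2 = 180 + 273.15 = 453.15 K
ts2_new = 10.0 * exp(107000 / 8.314 * (1/453.15 - 1/440.15))
1/T2 - 1/T1 = -6.5178e-05
ts2_new = 4.32 min

4.32 min


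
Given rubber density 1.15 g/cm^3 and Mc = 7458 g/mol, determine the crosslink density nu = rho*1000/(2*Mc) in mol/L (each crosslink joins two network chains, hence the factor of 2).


nu = rho * 1000 / (2 * Mc)
nu = 1.15 * 1000 / (2 * 7458)
nu = 1150.0 / 14916
nu = 0.0771 mol/L

0.0771 mol/L


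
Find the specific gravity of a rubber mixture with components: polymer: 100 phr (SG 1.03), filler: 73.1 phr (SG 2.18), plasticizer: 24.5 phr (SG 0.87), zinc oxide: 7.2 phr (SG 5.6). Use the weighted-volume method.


Sum of weights = 204.8
Volume contributions:
  polymer: 100/1.03 = 97.0874
  filler: 73.1/2.18 = 33.5321
  plasticizer: 24.5/0.87 = 28.1609
  zinc oxide: 7.2/5.6 = 1.2857
Sum of volumes = 160.0661
SG = 204.8 / 160.0661 = 1.279

SG = 1.279


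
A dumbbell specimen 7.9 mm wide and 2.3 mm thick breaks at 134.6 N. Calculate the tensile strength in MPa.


Area = width * thickness = 7.9 * 2.3 = 18.17 mm^2
TS = force / area = 134.6 / 18.17 = 7.41 MPa

7.41 MPa


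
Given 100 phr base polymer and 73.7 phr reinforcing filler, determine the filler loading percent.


Filler % = filler / (rubber + filler) * 100
= 73.7 / (100 + 73.7) * 100
= 73.7 / 173.7 * 100
= 42.43%

42.43%


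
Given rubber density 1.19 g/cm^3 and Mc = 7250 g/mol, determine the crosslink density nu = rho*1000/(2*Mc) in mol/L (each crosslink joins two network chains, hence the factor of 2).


nu = rho * 1000 / (2 * Mc)
nu = 1.19 * 1000 / (2 * 7250)
nu = 1190.0 / 14500
nu = 0.0821 mol/L

0.0821 mol/L


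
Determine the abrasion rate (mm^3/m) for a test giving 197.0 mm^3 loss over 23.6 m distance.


Rate = volume_loss / distance
= 197.0 / 23.6
= 8.347 mm^3/m

8.347 mm^3/m


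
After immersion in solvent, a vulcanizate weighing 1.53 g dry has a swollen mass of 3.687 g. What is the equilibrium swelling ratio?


Q = W_swollen / W_dry
Q = 3.687 / 1.53
Q = 2.41

Q = 2.41


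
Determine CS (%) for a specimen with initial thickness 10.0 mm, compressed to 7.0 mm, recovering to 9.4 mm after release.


CS = (t0 - recovered) / (t0 - ts) * 100
= (10.0 - 9.4) / (10.0 - 7.0) * 100
= 0.6 / 3.0 * 100
= 20.0%

20.0%


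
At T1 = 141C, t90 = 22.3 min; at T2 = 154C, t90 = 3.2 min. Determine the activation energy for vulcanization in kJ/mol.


T1 = 414.15 K, T2 = 427.15 K
1/T1 - 1/T2 = 7.3486e-05
ln(t1/t2) = ln(22.3/3.2) = 1.9414
Ea = 8.314 * 1.9414 / 7.3486e-05 = 219648.2732 J/mol
Ea = 219.65 kJ/mol

219.65 kJ/mol


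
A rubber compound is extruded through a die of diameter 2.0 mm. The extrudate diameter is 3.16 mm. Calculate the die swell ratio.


Die swell ratio = D_extrudate / D_die
= 3.16 / 2.0
= 1.58

Die swell = 1.58


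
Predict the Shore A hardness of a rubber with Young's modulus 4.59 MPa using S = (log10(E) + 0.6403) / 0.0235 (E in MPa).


log10(E) = 0.0235*S - 0.6403  =>  S = (log10(E) + 0.6403) / 0.0235
log10(4.59) = 0.661813
S = (0.661813 + 0.6403) / 0.0235 = 1.302113 / 0.0235
S = 55.4

Shore A = 55.4


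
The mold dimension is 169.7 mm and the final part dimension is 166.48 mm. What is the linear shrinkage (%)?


Shrinkage = (mold - part) / mold * 100
= (169.7 - 166.48) / 169.7 * 100
= 3.22 / 169.7 * 100
= 1.9%

1.9%


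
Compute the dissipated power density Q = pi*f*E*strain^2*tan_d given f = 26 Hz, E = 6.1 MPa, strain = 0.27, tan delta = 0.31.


Q = pi * f * E * strain^2 * tan_d
= pi * 26 * 6.1 * 0.27^2 * 0.31
= pi * 26 * 6.1 * 0.0729 * 0.31
= 11.2601

Q = 11.2601


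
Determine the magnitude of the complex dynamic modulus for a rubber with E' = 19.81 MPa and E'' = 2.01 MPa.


|E*| = sqrt(E'^2 + E''^2)
= sqrt(19.81^2 + 2.01^2)
= sqrt(392.4361 + 4.0401)
= 19.912 MPa

19.912 MPa


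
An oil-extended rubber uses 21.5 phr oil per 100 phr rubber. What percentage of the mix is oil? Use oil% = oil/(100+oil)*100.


Oil % = oil / (100 + oil) * 100
= 21.5 / (100 + 21.5) * 100
= 21.5 / 121.5 * 100
= 17.7%

17.7%


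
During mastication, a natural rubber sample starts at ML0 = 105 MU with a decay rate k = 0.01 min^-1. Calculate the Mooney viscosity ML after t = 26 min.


ML = ML0 * exp(-k * t)
ML = 105 * exp(-0.01 * 26)
ML = 105 * 0.7711
ML = 80.96 MU

80.96 MU


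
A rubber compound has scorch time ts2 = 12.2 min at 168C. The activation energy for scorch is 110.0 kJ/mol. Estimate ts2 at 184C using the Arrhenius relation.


Convert temperatures: T1 = 168 + 273.15 = 441.15 K, T2 = 184 + 273.15 = 457.15 K
ts2_new = 12.2 * exp(110000 / 8.314 * (1/457.15 - 1/441.15))
1/T2 - 1/T1 = -7.9337e-05
ts2_new = 4.27 min

4.27 min


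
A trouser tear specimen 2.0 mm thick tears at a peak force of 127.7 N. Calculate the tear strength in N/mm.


Tear strength = force / thickness
= 127.7 / 2.0
= 63.85 N/mm

63.85 N/mm


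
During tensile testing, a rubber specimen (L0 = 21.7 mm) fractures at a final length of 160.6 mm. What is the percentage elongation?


Elongation = (Lf - L0) / L0 * 100
= (160.6 - 21.7) / 21.7 * 100
= 138.9 / 21.7 * 100
= 640.1%

640.1%


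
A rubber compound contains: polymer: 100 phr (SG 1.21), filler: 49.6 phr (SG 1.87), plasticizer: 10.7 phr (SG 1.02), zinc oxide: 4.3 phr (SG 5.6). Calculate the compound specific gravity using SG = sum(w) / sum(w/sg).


Sum of weights = 164.6
Volume contributions:
  polymer: 100/1.21 = 82.6446
  filler: 49.6/1.87 = 26.5241
  plasticizer: 10.7/1.02 = 10.4902
  zinc oxide: 4.3/5.6 = 0.7679
Sum of volumes = 120.4267
SG = 164.6 / 120.4267 = 1.367

SG = 1.367


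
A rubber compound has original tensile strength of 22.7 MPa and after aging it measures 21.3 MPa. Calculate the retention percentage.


Retention = aged / original * 100
= 21.3 / 22.7 * 100
= 93.8%

93.8%


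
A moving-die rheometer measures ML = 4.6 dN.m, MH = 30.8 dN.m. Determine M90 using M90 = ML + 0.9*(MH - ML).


M90 = ML + 0.9 * (MH - ML)
M90 = 4.6 + 0.9 * (30.8 - 4.6)
M90 = 4.6 + 0.9 * 26.2
M90 = 28.18 dN.m

28.18 dN.m


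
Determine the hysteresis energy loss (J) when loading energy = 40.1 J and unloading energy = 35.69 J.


Hysteresis loss = loading - unloading
= 40.1 - 35.69
= 4.41 J

4.41 J


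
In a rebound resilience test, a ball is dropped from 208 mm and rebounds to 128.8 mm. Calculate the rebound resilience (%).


Resilience = h_rebound / h_drop * 100
= 128.8 / 208 * 100
= 61.9%

61.9%


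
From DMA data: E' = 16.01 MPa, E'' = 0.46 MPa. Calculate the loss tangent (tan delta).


tan delta = E'' / E'
= 0.46 / 16.01
= 0.0287

tan delta = 0.0287


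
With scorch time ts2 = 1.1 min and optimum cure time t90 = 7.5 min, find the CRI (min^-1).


CRI = 100 / (t90 - ts2)
= 100 / (7.5 - 1.1)
= 100 / 6.4
= 15.62 min^-1

15.62 min^-1


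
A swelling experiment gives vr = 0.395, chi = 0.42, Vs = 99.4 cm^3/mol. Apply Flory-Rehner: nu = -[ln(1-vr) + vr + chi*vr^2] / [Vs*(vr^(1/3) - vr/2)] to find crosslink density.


ln(1 - vr) = ln(1 - 0.395) = -0.5025
Numerator = -((-0.5025) + 0.395 + 0.42 * 0.395^2) = 0.0420
Denominator = 99.4 * (0.395^(1/3) - 0.395/2) = 53.3006
nu = 0.0420 / 53.3006 = 7.8791e-04 mol/cm^3

7.8791e-04 mol/cm^3


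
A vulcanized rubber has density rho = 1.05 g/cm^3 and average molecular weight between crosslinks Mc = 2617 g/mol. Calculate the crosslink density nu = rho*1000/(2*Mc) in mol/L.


nu = rho * 1000 / (2 * Mc)
nu = 1.05 * 1000 / (2 * 2617)
nu = 1050.0 / 5234
nu = 0.2006 mol/L

0.2006 mol/L


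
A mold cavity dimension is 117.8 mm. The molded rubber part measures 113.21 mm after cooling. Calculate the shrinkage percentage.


Shrinkage = (mold - part) / mold * 100
= (117.8 - 113.21) / 117.8 * 100
= 4.59 / 117.8 * 100
= 3.9%

3.9%


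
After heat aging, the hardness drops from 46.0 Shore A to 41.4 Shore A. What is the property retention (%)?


Retention = aged / original * 100
= 41.4 / 46.0 * 100
= 90.0%

90.0%


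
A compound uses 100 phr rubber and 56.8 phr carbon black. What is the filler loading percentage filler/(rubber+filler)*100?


Filler % = filler / (rubber + filler) * 100
= 56.8 / (100 + 56.8) * 100
= 56.8 / 156.8 * 100
= 36.22%

36.22%


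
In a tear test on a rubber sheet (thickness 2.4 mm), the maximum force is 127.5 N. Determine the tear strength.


Tear strength = force / thickness
= 127.5 / 2.4
= 53.12 N/mm

53.12 N/mm


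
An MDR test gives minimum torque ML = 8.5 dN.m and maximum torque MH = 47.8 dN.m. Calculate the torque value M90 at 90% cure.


M90 = ML + 0.9 * (MH - ML)
M90 = 8.5 + 0.9 * (47.8 - 8.5)
M90 = 8.5 + 0.9 * 39.3
M90 = 43.87 dN.m

43.87 dN.m


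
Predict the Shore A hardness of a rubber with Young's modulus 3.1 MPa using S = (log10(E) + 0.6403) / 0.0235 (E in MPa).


log10(E) = 0.0235*S - 0.6403  =>  S = (log10(E) + 0.6403) / 0.0235
log10(3.1) = 0.491362
S = (0.491362 + 0.6403) / 0.0235 = 1.131662 / 0.0235
S = 48.2

Shore A = 48.2


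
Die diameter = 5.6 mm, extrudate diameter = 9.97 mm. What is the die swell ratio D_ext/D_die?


Die swell ratio = D_extrudate / D_die
= 9.97 / 5.6
= 1.78

Die swell = 1.78


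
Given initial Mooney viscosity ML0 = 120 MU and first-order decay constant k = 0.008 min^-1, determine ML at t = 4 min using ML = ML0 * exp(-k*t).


ML = ML0 * exp(-k * t)
ML = 120 * exp(-0.008 * 4)
ML = 120 * 0.9685
ML = 116.22 MU

116.22 MU


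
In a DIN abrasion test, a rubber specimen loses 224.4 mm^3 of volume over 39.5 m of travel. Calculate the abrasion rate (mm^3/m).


Rate = volume_loss / distance
= 224.4 / 39.5
= 5.681 mm^3/m

5.681 mm^3/m


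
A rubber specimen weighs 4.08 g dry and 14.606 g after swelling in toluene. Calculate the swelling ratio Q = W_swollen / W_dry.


Q = W_swollen / W_dry
Q = 14.606 / 4.08
Q = 3.58

Q = 3.58


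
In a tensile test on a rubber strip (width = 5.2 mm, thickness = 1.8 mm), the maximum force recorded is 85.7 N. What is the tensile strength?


Area = width * thickness = 5.2 * 1.8 = 9.36 mm^2
TS = force / area = 85.7 / 9.36 = 9.16 MPa

9.16 MPa


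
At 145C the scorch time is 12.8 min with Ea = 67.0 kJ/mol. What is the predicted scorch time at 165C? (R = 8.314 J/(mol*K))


Convert temperatures: T1 = 145 + 273.15 = 418.15 K, T2 = 165 + 273.15 = 438.15 K
ts2_new = 12.8 * exp(67000 / 8.314 * (1/438.15 - 1/418.15))
1/T2 - 1/T1 = -1.0916e-04
ts2_new = 5.31 min

5.31 min


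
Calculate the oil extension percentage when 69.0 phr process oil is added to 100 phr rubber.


Oil % = oil / (100 + oil) * 100
= 69.0 / (100 + 69.0) * 100
= 69.0 / 169.0 * 100
= 40.83%

40.83%


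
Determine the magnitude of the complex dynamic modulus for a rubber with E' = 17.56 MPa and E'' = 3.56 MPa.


|E*| = sqrt(E'^2 + E''^2)
= sqrt(17.56^2 + 3.56^2)
= sqrt(308.3536 + 12.6736)
= 17.917 MPa

17.917 MPa


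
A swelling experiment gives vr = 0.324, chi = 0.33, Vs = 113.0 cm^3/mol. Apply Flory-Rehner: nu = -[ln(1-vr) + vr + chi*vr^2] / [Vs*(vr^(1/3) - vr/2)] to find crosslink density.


ln(1 - vr) = ln(1 - 0.324) = -0.3916
Numerator = -((-0.3916) + 0.324 + 0.33 * 0.324^2) = 0.0329
Denominator = 113.0 * (0.324^(1/3) - 0.324/2) = 59.3056
nu = 0.0329 / 59.3056 = 5.5509e-04 mol/cm^3

5.5509e-04 mol/cm^3


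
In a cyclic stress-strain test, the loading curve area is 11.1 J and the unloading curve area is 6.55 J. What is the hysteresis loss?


Hysteresis loss = loading - unloading
= 11.1 - 6.55
= 4.55 J

4.55 J


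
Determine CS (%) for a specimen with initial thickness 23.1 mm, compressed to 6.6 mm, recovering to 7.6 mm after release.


CS = (t0 - recovered) / (t0 - ts) * 100
= (23.1 - 7.6) / (23.1 - 6.6) * 100
= 15.5 / 16.5 * 100
= 93.9%

93.9%


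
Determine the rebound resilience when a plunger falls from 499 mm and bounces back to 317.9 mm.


Resilience = h_rebound / h_drop * 100
= 317.9 / 499 * 100
= 63.7%

63.7%


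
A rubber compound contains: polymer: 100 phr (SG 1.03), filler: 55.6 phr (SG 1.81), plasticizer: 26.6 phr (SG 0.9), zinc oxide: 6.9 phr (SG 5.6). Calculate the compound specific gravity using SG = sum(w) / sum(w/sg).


Sum of weights = 189.1
Volume contributions:
  polymer: 100/1.03 = 97.0874
  filler: 55.6/1.81 = 30.7182
  plasticizer: 26.6/0.9 = 29.5556
  zinc oxide: 6.9/5.6 = 1.2321
Sum of volumes = 158.5933
SG = 189.1 / 158.5933 = 1.192

SG = 1.192


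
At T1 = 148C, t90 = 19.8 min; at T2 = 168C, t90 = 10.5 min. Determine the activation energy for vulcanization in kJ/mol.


T1 = 421.15 K, T2 = 441.15 K
1/T1 - 1/T2 = 1.0765e-04
ln(t1/t2) = ln(19.8/10.5) = 0.6343
Ea = 8.314 * 0.6343 / 1.0765e-04 = 48989.4314 J/mol
Ea = 48.99 kJ/mol

48.99 kJ/mol


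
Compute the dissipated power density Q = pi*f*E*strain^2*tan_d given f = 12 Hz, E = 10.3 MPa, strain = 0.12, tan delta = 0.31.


Q = pi * f * E * strain^2 * tan_d
= pi * 12 * 10.3 * 0.12^2 * 0.31
= pi * 12 * 10.3 * 0.0144 * 0.31
= 1.7334

Q = 1.7334


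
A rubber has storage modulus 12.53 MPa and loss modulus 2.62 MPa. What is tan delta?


tan delta = E'' / E'
= 2.62 / 12.53
= 0.2091

tan delta = 0.2091


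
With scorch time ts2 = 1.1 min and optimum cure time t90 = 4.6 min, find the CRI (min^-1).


CRI = 100 / (t90 - ts2)
= 100 / (4.6 - 1.1)
= 100 / 3.5
= 28.57 min^-1

28.57 min^-1


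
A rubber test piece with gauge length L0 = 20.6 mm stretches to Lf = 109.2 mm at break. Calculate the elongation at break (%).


Elongation = (Lf - L0) / L0 * 100
= (109.2 - 20.6) / 20.6 * 100
= 88.6 / 20.6 * 100
= 430.1%

430.1%


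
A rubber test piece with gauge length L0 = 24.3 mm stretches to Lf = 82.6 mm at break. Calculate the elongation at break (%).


Elongation = (Lf - L0) / L0 * 100
= (82.6 - 24.3) / 24.3 * 100
= 58.3 / 24.3 * 100
= 239.9%

239.9%


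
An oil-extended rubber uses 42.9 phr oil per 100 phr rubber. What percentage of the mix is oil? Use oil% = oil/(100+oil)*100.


Oil % = oil / (100 + oil) * 100
= 42.9 / (100 + 42.9) * 100
= 42.9 / 142.9 * 100
= 30.02%

30.02%


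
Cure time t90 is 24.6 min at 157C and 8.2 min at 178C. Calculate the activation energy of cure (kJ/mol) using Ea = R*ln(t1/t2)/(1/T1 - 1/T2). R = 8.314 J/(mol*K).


T1 = 430.15 K, T2 = 451.15 K
1/T1 - 1/T2 = 1.0821e-04
ln(t1/t2) = ln(24.6/8.2) = 1.0986
Ea = 8.314 * 1.0986 / 1.0821e-04 = 84406.5340 J/mol
Ea = 84.41 kJ/mol

84.41 kJ/mol


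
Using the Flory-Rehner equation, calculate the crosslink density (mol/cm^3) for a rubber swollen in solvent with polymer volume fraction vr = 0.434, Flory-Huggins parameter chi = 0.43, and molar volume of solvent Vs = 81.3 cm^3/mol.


ln(1 - vr) = ln(1 - 0.434) = -0.5692
Numerator = -((-0.5692) + 0.434 + 0.43 * 0.434^2) = 0.0542
Denominator = 81.3 * (0.434^(1/3) - 0.434/2) = 43.9115
nu = 0.0542 / 43.9115 = 0.0012 mol/cm^3

0.0012 mol/cm^3


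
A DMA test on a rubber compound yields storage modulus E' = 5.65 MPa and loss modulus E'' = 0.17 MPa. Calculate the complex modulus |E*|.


|E*| = sqrt(E'^2 + E''^2)
= sqrt(5.65^2 + 0.17^2)
= sqrt(31.9225 + 0.0289)
= 5.653 MPa

5.653 MPa


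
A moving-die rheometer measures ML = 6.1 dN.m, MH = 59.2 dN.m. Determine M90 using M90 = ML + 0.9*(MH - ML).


M90 = ML + 0.9 * (MH - ML)
M90 = 6.1 + 0.9 * (59.2 - 6.1)
M90 = 6.1 + 0.9 * 53.1
M90 = 53.89 dN.m

53.89 dN.m


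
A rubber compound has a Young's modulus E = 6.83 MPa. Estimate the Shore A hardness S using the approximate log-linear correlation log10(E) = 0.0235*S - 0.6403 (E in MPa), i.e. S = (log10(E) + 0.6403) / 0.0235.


log10(E) = 0.0235*S - 0.6403  =>  S = (log10(E) + 0.6403) / 0.0235
log10(6.83) = 0.834421
S = (0.834421 + 0.6403) / 0.0235 = 1.474721 / 0.0235
S = 62.8

Shore A = 62.8


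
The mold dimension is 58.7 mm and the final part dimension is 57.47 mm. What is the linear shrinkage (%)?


Shrinkage = (mold - part) / mold * 100
= (58.7 - 57.47) / 58.7 * 100
= 1.23 / 58.7 * 100
= 2.1%

2.1%


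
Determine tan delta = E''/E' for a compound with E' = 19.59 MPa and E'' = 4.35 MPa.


tan delta = E'' / E'
= 4.35 / 19.59
= 0.2221

tan delta = 0.2221


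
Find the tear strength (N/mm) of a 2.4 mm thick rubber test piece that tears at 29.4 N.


Tear strength = force / thickness
= 29.4 / 2.4
= 12.25 N/mm

12.25 N/mm


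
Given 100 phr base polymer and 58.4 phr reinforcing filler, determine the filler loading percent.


Filler % = filler / (rubber + filler) * 100
= 58.4 / (100 + 58.4) * 100
= 58.4 / 158.4 * 100
= 36.87%

36.87%


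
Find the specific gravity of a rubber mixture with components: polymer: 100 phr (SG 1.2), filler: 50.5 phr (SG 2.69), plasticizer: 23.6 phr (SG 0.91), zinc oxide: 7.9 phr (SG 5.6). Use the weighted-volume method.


Sum of weights = 182.0
Volume contributions:
  polymer: 100/1.2 = 83.3333
  filler: 50.5/2.69 = 18.7732
  plasticizer: 23.6/0.91 = 25.9341
  zinc oxide: 7.9/5.6 = 1.4107
Sum of volumes = 129.4513
SG = 182.0 / 129.4513 = 1.406

SG = 1.406


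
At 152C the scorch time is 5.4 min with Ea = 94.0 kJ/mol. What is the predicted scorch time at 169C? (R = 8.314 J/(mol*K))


Convert temperatures: T1 = 152 + 273.15 = 425.15 K, T2 = 169 + 273.15 = 442.15 K
ts2_new = 5.4 * exp(94000 / 8.314 * (1/442.15 - 1/425.15))
1/T2 - 1/T1 = -9.0435e-05
ts2_new = 1.94 min

1.94 min


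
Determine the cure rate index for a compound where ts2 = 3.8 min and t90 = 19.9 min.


CRI = 100 / (t90 - ts2)
= 100 / (19.9 - 3.8)
= 100 / 16.1
= 6.21 min^-1

6.21 min^-1


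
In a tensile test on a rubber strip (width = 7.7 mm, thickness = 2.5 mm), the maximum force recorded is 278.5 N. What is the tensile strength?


Area = width * thickness = 7.7 * 2.5 = 19.25 mm^2
TS = force / area = 278.5 / 19.25 = 14.47 MPa

14.47 MPa


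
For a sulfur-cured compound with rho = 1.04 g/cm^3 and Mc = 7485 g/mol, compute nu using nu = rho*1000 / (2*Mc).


nu = rho * 1000 / (2 * Mc)
nu = 1.04 * 1000 / (2 * 7485)
nu = 1040.0 / 14970
nu = 0.0695 mol/L

0.0695 mol/L


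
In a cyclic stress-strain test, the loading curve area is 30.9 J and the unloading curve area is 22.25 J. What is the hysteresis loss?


Hysteresis loss = loading - unloading
= 30.9 - 22.25
= 8.65 J

8.65 J


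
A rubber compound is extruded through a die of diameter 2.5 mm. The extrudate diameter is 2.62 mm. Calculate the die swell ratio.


Die swell ratio = D_extrudate / D_die
= 2.62 / 2.5
= 1.048

Die swell = 1.048


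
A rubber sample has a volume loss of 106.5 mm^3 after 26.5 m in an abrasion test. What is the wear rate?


Rate = volume_loss / distance
= 106.5 / 26.5
= 4.019 mm^3/m

4.019 mm^3/m


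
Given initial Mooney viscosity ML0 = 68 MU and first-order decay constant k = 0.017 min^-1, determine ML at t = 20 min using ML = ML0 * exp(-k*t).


ML = ML0 * exp(-k * t)
ML = 68 * exp(-0.017 * 20)
ML = 68 * 0.7118
ML = 48.4 MU

48.4 MU


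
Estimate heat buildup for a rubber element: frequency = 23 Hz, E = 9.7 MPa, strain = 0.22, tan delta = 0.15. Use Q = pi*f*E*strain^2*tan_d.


Q = pi * f * E * strain^2 * tan_d
= pi * 23 * 9.7 * 0.22^2 * 0.15
= pi * 23 * 9.7 * 0.0484 * 0.15
= 5.0885

Q = 5.0885


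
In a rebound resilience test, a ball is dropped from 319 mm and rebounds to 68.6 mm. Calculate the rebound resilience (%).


Resilience = h_rebound / h_drop * 100
= 68.6 / 319 * 100
= 21.5%

21.5%


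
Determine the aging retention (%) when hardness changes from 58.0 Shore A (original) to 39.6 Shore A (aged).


Retention = aged / original * 100
= 39.6 / 58.0 * 100
= 68.3%

68.3%


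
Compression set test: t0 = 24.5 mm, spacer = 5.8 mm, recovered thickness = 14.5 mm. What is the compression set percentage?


CS = (t0 - recovered) / (t0 - ts) * 100
= (24.5 - 14.5) / (24.5 - 5.8) * 100
= 10.0 / 18.7 * 100
= 53.5%

53.5%


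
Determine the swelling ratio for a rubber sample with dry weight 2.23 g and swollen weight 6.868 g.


Q = W_swollen / W_dry
Q = 6.868 / 2.23
Q = 3.08

Q = 3.08


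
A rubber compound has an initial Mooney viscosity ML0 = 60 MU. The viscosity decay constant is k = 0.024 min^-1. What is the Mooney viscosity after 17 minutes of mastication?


ML = ML0 * exp(-k * t)
ML = 60 * exp(-0.024 * 17)
ML = 60 * 0.6650
ML = 39.9 MU

39.9 MU


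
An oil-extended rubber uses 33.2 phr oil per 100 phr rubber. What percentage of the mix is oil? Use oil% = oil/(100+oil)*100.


Oil % = oil / (100 + oil) * 100
= 33.2 / (100 + 33.2) * 100
= 33.2 / 133.2 * 100
= 24.92%

24.92%


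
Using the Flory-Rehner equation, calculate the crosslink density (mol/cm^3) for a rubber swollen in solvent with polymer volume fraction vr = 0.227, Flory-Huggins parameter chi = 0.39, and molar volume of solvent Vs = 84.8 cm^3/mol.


ln(1 - vr) = ln(1 - 0.227) = -0.2575
Numerator = -((-0.2575) + 0.227 + 0.39 * 0.227^2) = 0.0104
Denominator = 84.8 * (0.227^(1/3) - 0.227/2) = 42.1046
nu = 0.0104 / 42.1046 = 2.4653e-04 mol/cm^3

2.4653e-04 mol/cm^3


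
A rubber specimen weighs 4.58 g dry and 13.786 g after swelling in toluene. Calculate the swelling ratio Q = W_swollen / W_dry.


Q = W_swollen / W_dry
Q = 13.786 / 4.58
Q = 3.01

Q = 3.01


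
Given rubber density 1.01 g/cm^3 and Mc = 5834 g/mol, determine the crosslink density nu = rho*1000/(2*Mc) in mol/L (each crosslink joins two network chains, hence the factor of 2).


nu = rho * 1000 / (2 * Mc)
nu = 1.01 * 1000 / (2 * 5834)
nu = 1010.0 / 11668
nu = 0.0866 mol/L

0.0866 mol/L


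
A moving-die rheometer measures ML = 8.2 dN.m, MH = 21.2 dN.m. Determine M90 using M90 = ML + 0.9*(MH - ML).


M90 = ML + 0.9 * (MH - ML)
M90 = 8.2 + 0.9 * (21.2 - 8.2)
M90 = 8.2 + 0.9 * 13.0
M90 = 19.9 dN.m

19.9 dN.m


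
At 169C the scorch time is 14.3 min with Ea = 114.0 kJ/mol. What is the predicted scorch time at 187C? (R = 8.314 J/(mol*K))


Convert temperatures: T1 = 169 + 273.15 = 442.15 K, T2 = 187 + 273.15 = 460.15 K
ts2_new = 14.3 * exp(114000 / 8.314 * (1/460.15 - 1/442.15))
1/T2 - 1/T1 = -8.8472e-05
ts2_new = 4.25 min

4.25 min


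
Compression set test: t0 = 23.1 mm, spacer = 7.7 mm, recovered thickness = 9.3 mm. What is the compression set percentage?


CS = (t0 - recovered) / (t0 - ts) * 100
= (23.1 - 9.3) / (23.1 - 7.7) * 100
= 13.8 / 15.4 * 100
= 89.6%

89.6%


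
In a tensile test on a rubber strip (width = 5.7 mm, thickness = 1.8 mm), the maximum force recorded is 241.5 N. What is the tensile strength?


Area = width * thickness = 5.7 * 1.8 = 10.26 mm^2
TS = force / area = 241.5 / 10.26 = 23.54 MPa

23.54 MPa


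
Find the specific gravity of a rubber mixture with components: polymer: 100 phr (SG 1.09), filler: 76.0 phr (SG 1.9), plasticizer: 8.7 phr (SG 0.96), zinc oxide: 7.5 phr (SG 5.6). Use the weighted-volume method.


Sum of weights = 192.2
Volume contributions:
  polymer: 100/1.09 = 91.7431
  filler: 76.0/1.9 = 40.0000
  plasticizer: 8.7/0.96 = 9.0625
  zinc oxide: 7.5/5.6 = 1.3393
Sum of volumes = 142.1449
SG = 192.2 / 142.1449 = 1.352

SG = 1.352


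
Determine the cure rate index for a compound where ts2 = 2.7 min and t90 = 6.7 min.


CRI = 100 / (t90 - ts2)
= 100 / (6.7 - 2.7)
= 100 / 4.0
= 25.0 min^-1

25.0 min^-1


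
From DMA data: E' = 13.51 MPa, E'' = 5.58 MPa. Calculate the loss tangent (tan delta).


tan delta = E'' / E'
= 5.58 / 13.51
= 0.413

tan delta = 0.413


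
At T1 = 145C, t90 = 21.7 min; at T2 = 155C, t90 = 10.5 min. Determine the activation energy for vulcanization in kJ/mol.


T1 = 418.15 K, T2 = 428.15 K
1/T1 - 1/T2 = 5.5856e-05
ln(t1/t2) = ln(21.7/10.5) = 0.7259
Ea = 8.314 * 0.7259 / 5.5856e-05 = 108053.0435 J/mol
Ea = 108.05 kJ/mol

108.05 kJ/mol


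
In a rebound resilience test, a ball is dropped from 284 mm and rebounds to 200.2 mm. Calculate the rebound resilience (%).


Resilience = h_rebound / h_drop * 100
= 200.2 / 284 * 100
= 70.5%

70.5%


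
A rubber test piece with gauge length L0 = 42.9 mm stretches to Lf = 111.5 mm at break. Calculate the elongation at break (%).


Elongation = (Lf - L0) / L0 * 100
= (111.5 - 42.9) / 42.9 * 100
= 68.6 / 42.9 * 100
= 159.9%

159.9%


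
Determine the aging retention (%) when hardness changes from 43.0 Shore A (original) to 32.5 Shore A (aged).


Retention = aged / original * 100
= 32.5 / 43.0 * 100
= 75.6%

75.6%


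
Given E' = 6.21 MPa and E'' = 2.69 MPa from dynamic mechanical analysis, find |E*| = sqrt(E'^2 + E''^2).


|E*| = sqrt(E'^2 + E''^2)
= sqrt(6.21^2 + 2.69^2)
= sqrt(38.5641 + 7.2361)
= 6.768 MPa

6.768 MPa


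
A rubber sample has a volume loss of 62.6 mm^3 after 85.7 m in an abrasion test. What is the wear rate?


Rate = volume_loss / distance
= 62.6 / 85.7
= 0.73 mm^3/m

0.73 mm^3/m


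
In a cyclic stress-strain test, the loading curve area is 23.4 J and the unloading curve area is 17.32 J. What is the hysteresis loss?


Hysteresis loss = loading - unloading
= 23.4 - 17.32
= 6.08 J

6.08 J


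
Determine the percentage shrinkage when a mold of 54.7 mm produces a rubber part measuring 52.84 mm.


Shrinkage = (mold - part) / mold * 100
= (54.7 - 52.84) / 54.7 * 100
= 1.86 / 54.7 * 100
= 3.4%

3.4%


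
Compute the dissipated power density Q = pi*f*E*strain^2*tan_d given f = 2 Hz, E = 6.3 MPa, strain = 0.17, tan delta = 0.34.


Q = pi * f * E * strain^2 * tan_d
= pi * 2 * 6.3 * 0.17^2 * 0.34
= pi * 2 * 6.3 * 0.0289 * 0.34
= 0.3890

Q = 0.3890


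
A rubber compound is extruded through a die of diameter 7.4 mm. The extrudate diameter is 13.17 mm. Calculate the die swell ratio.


Die swell ratio = D_extrudate / D_die
= 13.17 / 7.4
= 1.78

Die swell = 1.78


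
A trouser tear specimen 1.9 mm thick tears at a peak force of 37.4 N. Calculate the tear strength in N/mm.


Tear strength = force / thickness
= 37.4 / 1.9
= 19.68 N/mm

19.68 N/mm


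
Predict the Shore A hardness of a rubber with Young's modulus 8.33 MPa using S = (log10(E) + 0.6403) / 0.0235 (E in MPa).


log10(E) = 0.0235*S - 0.6403  =>  S = (log10(E) + 0.6403) / 0.0235
log10(8.33) = 0.920645
S = (0.920645 + 0.6403) / 0.0235 = 1.560945 / 0.0235
S = 66.4

Shore A = 66.4


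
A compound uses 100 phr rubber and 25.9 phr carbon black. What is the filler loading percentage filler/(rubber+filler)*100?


Filler % = filler / (rubber + filler) * 100
= 25.9 / (100 + 25.9) * 100
= 25.9 / 125.9 * 100
= 20.57%

20.57%


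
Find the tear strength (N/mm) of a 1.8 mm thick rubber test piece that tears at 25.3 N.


Tear strength = force / thickness
= 25.3 / 1.8
= 14.06 N/mm

14.06 N/mm


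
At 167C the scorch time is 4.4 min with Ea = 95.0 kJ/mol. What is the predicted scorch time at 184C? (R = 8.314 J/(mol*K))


Convert temperatures: T1 = 167 + 273.15 = 440.15 K, T2 = 184 + 273.15 = 457.15 K
ts2_new = 4.4 * exp(95000 / 8.314 * (1/457.15 - 1/440.15))
1/T2 - 1/T1 = -8.4487e-05
ts2_new = 1.68 min

1.68 min


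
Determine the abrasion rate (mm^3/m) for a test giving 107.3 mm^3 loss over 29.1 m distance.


Rate = volume_loss / distance
= 107.3 / 29.1
= 3.687 mm^3/m

3.687 mm^3/m


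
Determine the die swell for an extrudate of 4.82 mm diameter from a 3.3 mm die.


Die swell ratio = D_extrudate / D_die
= 4.82 / 3.3
= 1.461

Die swell = 1.461


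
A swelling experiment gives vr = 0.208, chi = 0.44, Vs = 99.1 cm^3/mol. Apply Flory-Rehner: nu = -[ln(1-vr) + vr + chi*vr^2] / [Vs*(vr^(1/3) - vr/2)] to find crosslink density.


ln(1 - vr) = ln(1 - 0.208) = -0.2332
Numerator = -((-0.2332) + 0.208 + 0.44 * 0.208^2) = 0.0062
Denominator = 99.1 * (0.208^(1/3) - 0.208/2) = 48.4103
nu = 0.0062 / 48.4103 = 1.2720e-04 mol/cm^3

1.2720e-04 mol/cm^3


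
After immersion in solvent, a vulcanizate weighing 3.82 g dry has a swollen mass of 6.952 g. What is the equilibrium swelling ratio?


Q = W_swollen / W_dry
Q = 6.952 / 3.82
Q = 1.82

Q = 1.82


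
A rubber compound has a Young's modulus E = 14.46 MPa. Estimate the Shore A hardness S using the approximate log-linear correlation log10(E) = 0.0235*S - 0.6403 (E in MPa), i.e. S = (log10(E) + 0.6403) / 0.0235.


log10(E) = 0.0235*S - 0.6403  =>  S = (log10(E) + 0.6403) / 0.0235
log10(14.46) = 1.160168
S = (1.160168 + 0.6403) / 0.0235 = 1.800468 / 0.0235
S = 76.6

Shore A = 76.6


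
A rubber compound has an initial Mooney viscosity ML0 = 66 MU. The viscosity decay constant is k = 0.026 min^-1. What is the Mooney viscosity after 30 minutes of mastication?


ML = ML0 * exp(-k * t)
ML = 66 * exp(-0.026 * 30)
ML = 66 * 0.4584
ML = 30.25 MU

30.25 MU


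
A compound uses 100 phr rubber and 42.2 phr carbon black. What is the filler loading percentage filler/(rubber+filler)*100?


Filler % = filler / (rubber + filler) * 100
= 42.2 / (100 + 42.2) * 100
= 42.2 / 142.2 * 100
= 29.68%

29.68%


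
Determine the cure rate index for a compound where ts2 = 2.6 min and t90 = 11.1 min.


CRI = 100 / (t90 - ts2)
= 100 / (11.1 - 2.6)
= 100 / 8.5
= 11.76 min^-1

11.76 min^-1


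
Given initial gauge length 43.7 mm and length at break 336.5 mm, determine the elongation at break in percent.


Elongation = (Lf - L0) / L0 * 100
= (336.5 - 43.7) / 43.7 * 100
= 292.8 / 43.7 * 100
= 670.0%

670.0%


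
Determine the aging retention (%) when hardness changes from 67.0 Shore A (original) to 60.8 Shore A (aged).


Retention = aged / original * 100
= 60.8 / 67.0 * 100
= 90.7%

90.7%


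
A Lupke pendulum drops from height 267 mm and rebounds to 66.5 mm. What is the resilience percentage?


Resilience = h_rebound / h_drop * 100
= 66.5 / 267 * 100
= 24.9%

24.9%


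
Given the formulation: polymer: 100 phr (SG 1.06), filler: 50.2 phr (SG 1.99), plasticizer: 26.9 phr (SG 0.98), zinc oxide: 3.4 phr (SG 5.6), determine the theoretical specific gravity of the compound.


Sum of weights = 180.5
Volume contributions:
  polymer: 100/1.06 = 94.3396
  filler: 50.2/1.99 = 25.2261
  plasticizer: 26.9/0.98 = 27.4490
  zinc oxide: 3.4/5.6 = 0.6071
Sum of volumes = 147.6219
SG = 180.5 / 147.6219 = 1.223

SG = 1.223


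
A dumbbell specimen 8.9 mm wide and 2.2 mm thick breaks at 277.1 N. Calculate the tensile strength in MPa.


Area = width * thickness = 8.9 * 2.2 = 19.58 mm^2
TS = force / area = 277.1 / 19.58 = 14.15 MPa

14.15 MPa


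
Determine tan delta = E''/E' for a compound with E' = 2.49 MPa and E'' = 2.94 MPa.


tan delta = E'' / E'
= 2.94 / 2.49
= 1.1807

tan delta = 1.1807


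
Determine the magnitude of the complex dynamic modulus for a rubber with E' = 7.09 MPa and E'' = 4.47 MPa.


|E*| = sqrt(E'^2 + E''^2)
= sqrt(7.09^2 + 4.47^2)
= sqrt(50.2681 + 19.9809)
= 8.381 MPa

8.381 MPa


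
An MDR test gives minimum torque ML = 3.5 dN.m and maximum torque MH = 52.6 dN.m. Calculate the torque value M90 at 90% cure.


M90 = ML + 0.9 * (MH - ML)
M90 = 3.5 + 0.9 * (52.6 - 3.5)
M90 = 3.5 + 0.9 * 49.1
M90 = 47.69 dN.m

47.69 dN.m


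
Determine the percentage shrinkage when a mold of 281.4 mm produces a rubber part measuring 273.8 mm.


Shrinkage = (mold - part) / mold * 100
= (281.4 - 273.8) / 281.4 * 100
= 7.6 / 281.4 * 100
= 2.7%

2.7%


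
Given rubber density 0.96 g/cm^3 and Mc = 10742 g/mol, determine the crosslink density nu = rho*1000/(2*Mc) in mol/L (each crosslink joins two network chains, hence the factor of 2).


nu = rho * 1000 / (2 * Mc)
nu = 0.96 * 1000 / (2 * 10742)
nu = 960.0 / 21484
nu = 0.0447 mol/L

0.0447 mol/L


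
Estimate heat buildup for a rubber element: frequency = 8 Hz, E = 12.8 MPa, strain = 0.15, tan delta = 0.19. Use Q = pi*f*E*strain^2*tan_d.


Q = pi * f * E * strain^2 * tan_d
= pi * 8 * 12.8 * 0.15^2 * 0.19
= pi * 8 * 12.8 * 0.0225 * 0.19
= 1.3753

Q = 1.3753


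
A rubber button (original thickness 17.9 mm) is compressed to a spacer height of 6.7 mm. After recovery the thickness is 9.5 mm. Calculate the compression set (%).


CS = (t0 - recovered) / (t0 - ts) * 100
= (17.9 - 9.5) / (17.9 - 6.7) * 100
= 8.4 / 11.2 * 100
= 75.0%

75.0%


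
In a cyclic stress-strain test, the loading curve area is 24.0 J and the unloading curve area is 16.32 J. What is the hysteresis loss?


Hysteresis loss = loading - unloading
= 24.0 - 16.32
= 7.68 J

7.68 J
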